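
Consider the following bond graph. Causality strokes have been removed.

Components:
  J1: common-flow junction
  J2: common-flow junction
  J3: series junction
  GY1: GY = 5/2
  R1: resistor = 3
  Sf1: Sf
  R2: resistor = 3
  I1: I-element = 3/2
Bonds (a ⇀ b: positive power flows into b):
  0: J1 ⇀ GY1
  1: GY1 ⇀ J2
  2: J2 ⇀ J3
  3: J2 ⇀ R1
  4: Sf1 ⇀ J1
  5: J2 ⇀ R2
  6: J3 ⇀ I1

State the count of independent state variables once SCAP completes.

bond 4 |Sf1  (Sf1: flow source, stroke at near end)
bond 0 |J1  (1-jn J1 has f-setter on 4)
bond 1 |J2  (GY1: gyrator matches bond 0)
bond 6 |I1  (I1 outputs flow p/I1)
bond 2 |J3  (J3: bond 6 brought flow, rest push out)
bond 3 |J2  (J2 flow already set via bond 2)
bond 5 |J2  (1-jn J2 has f-setter on 2)

1  (I1 all integral)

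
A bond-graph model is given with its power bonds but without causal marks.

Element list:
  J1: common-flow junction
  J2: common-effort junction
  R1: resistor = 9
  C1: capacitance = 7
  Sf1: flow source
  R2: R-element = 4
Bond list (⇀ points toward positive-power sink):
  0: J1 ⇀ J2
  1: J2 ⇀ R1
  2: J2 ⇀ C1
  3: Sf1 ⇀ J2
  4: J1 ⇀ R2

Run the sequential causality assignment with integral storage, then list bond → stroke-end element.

b3 stroke→Sf1  (Sf1 (Sf) sets flow on bond)
b2 stroke→J2  (prefer integral on C1)
b0 stroke→J1  (common-e at J2 fixed by 2)
b1 stroke→R1  (common-e at J2 fixed by 2)
b4 stroke→R2  (only one flow-in slot at J1)

β0 →J1
β1 →R1
β2 →J2
β3 →Sf1
β4 →R2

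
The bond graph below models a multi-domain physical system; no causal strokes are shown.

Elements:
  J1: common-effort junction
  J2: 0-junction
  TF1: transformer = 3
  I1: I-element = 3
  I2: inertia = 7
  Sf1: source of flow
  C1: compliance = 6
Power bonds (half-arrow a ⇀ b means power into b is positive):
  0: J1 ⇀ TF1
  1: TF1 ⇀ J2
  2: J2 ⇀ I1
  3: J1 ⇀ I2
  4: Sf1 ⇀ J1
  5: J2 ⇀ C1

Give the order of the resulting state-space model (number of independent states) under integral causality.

3  (C1, I1, I2 all integral)

b4 stroke at Sf1  (Sf1: flow source, stroke at near end)
b2 stroke at I1  (I1 outputs flow p/I1)
b3 stroke at I2  (I2 outputs flow p/I2)
b0 stroke at J1  (only one effort-in slot at J1)
b1 stroke at TF1  (TF1: transformer flips bond 0)
b5 stroke at J2  (J2 needs exactly one e-in)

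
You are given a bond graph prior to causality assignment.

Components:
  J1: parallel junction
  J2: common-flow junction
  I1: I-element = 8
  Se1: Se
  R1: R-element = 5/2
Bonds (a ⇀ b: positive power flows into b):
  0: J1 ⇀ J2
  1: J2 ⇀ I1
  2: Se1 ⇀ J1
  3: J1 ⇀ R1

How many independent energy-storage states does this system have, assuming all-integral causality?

b2 stroke→J1  (Se1 (Se) sets effort on bond)
b0 stroke→J2  (J1 effort already set via bond 2)
b3 stroke→R1  (0-jn J1 has e-setter on 2)
b1 stroke→I1  (J2 needs exactly one f-in)

1  (I1 all integral)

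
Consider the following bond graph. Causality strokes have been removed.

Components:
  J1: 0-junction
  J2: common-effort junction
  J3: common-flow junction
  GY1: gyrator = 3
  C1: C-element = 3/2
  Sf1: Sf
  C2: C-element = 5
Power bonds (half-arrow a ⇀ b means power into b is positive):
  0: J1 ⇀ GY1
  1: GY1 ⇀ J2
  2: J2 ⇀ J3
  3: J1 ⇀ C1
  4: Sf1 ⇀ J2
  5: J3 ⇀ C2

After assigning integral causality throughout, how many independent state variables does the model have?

β4 stroke at Sf1  (Sf1 fixes flow; stroke at Sf1)
β3 stroke at J1  (C1 outputs effort q/C1)
β0 stroke at GY1  (common-e at J1 fixed by 3)
β1 stroke at GY1  (GY1: gyrator matches bond 0)
β2 stroke at J2  (only one effort-in slot at J2)
β5 stroke at J3  (common-f at J3 fixed by 2)

2  (C1, C2 all integral)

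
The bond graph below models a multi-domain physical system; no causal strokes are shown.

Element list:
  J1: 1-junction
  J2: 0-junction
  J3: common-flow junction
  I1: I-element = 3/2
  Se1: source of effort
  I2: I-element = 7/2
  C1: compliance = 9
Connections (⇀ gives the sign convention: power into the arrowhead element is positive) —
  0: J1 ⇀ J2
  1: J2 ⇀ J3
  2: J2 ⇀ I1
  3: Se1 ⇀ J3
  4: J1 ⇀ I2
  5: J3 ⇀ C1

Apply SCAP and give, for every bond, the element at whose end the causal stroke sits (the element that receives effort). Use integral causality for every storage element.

bond 3 →J3  (Se1 (Se) sets effort on bond)
bond 2 →I1  (prefer integral on I1)
bond 4 →I2  (I2 outputs flow p/I2)
bond 0 →J1  (J1: bond 4 brought flow, rest push out)
bond 1 →J2  (J2: last free bond brings effort in)
bond 5 →J3  (1-jn J3 has f-setter on 1)

#0 →J1
#1 →J2
#2 →I1
#3 →J3
#4 →I2
#5 →J3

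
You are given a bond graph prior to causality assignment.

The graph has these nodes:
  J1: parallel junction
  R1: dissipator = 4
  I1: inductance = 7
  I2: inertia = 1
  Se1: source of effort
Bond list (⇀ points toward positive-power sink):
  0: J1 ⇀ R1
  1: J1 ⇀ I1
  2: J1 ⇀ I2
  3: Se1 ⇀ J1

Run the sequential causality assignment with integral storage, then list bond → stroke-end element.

β0 →R1
β1 →I1
β2 →I2
β3 →J1

β3 stroke→J1  (source Se1 imposes e)
β0 stroke→R1  (0-jn J1 has e-setter on 3)
β1 stroke→I1  (common-e at J1 fixed by 3)
β2 stroke→I2  (common-e at J1 fixed by 3)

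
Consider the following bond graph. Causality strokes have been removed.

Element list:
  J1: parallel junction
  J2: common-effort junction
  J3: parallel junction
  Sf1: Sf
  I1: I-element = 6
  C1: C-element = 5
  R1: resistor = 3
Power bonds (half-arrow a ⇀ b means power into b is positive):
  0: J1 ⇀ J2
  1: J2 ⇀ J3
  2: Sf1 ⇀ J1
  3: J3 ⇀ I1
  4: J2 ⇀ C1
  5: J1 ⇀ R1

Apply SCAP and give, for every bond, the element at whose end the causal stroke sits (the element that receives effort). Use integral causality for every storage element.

#0 |J1
#1 |J3
#2 |Sf1
#3 |I1
#4 |J2
#5 |R1

#2 →Sf1  (Sf1 (Sf) sets flow on bond)
#3 →I1  (prefer integral on I1)
#1 →J3  (J3 needs exactly one e-in)
#4 →J2  (C1: C, integral causality)
#0 →J1  (0-jn J2 has e-setter on 4)
#5 →R1  (common-e at J1 fixed by 0)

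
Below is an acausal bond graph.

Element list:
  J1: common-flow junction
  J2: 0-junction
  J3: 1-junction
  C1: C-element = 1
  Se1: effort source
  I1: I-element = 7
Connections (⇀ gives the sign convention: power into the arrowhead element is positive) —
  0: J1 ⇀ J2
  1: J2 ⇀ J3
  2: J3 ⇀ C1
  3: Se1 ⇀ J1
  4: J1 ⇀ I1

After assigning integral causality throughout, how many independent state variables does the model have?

β3 stroke at J1  (Se1 fixes effort; stroke away)
β2 stroke at J3  (C1: C, integral causality)
β1 stroke at J2  (closing 1-jn rule on J3)
β0 stroke at J1  (J2 effort already set via bond 1)
β4 stroke at I1  (J1 needs exactly one f-in)

2  (C1, I1 all integral)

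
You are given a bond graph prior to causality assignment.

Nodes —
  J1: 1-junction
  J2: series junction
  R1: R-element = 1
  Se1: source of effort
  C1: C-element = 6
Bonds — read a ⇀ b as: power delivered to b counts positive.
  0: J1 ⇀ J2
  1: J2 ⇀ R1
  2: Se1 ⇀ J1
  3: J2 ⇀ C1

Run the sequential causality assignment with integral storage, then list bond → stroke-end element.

b2 stroke at J1  (source Se1 imposes e)
b0 stroke at J2  (J1: last free bond brings flow in)
b3 stroke at J2  (C1: C, integral causality)
b1 stroke at R1  (J2 needs exactly one f-in)

β0 stroke at J2
β1 stroke at R1
β2 stroke at J1
β3 stroke at J2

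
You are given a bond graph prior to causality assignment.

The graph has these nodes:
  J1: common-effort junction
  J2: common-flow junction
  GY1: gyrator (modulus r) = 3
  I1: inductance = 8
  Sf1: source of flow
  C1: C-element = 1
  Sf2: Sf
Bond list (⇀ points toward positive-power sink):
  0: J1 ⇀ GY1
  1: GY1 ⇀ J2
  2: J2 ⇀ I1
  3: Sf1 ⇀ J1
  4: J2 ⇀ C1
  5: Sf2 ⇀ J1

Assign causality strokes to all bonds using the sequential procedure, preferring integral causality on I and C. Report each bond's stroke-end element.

b3 |Sf1  (Sf1 (Sf) sets flow on bond)
b5 |Sf2  (Sf2: flow source, stroke at near end)
b0 |J1  (closing 0-jn rule on J1)
b1 |J2  (GY1: gyrator matches bond 0)
b2 |I1  (I1: I, integral causality)
b4 |J2  (common-f at J2 fixed by 2)

b0 stroke→J1
b1 stroke→J2
b2 stroke→I1
b3 stroke→Sf1
b4 stroke→J2
b5 stroke→Sf2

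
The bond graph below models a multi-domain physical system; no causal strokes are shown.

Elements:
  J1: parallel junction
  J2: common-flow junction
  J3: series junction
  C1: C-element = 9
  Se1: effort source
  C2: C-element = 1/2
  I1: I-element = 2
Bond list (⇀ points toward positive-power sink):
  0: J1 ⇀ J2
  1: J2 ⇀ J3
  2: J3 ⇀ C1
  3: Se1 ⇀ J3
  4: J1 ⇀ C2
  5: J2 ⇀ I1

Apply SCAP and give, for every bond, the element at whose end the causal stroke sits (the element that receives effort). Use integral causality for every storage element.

β3 →J3  (Se1: effort source, stroke at far end)
β2 →J3  (prefer integral on C1)
β1 →J2  (J3 needs exactly one f-in)
β4 →J1  (C2 outputs effort q/C2)
β0 →J2  (J1: bond 4 brought effort, rest push out)
β5 →I1  (J2 needs exactly one f-in)

bond 0 |J2
bond 1 |J2
bond 2 |J3
bond 3 |J3
bond 4 |J1
bond 5 |I1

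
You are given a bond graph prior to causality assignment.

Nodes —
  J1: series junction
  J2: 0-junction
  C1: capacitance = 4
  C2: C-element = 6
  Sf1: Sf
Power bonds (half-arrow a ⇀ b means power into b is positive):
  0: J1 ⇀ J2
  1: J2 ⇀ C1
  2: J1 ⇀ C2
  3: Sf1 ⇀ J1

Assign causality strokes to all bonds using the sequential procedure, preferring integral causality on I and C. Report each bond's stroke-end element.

bond 0 stroke→J1
bond 1 stroke→J2
bond 2 stroke→J1
bond 3 stroke→Sf1

#3 |Sf1  (Sf1: flow source, stroke at near end)
#0 |J1  (J1: bond 3 brought flow, rest push out)
#2 |J1  (J1 flow already set via bond 3)
#1 |J2  (closing 0-jn rule on J2)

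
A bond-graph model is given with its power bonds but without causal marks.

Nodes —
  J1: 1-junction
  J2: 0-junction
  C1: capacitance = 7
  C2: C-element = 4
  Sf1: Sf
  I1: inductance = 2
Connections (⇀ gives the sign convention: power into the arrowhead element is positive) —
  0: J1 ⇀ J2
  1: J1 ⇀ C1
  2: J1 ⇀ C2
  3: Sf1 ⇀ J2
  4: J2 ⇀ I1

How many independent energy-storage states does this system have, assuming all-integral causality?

3  (C1, C2, I1 all integral)

bond 3 |Sf1  (Sf1: flow source, stroke at near end)
bond 1 |J1  (C1 integral (e out))
bond 2 |J1  (prefer integral on C2)
bond 0 |J2  (only one flow-in slot at J1)
bond 4 |I1  (J2: bond 0 brought effort, rest push out)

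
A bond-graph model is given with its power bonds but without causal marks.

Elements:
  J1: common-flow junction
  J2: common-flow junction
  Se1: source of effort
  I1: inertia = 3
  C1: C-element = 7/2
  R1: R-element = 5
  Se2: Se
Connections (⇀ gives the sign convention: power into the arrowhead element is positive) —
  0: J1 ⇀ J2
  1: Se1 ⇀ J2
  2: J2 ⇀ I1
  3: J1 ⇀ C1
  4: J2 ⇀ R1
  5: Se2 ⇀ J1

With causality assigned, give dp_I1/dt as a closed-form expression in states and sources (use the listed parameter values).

bond 1 stroke→J2  (source Se1 imposes e)
bond 5 stroke→J1  (Se2 (Se) sets effort on bond)
bond 2 stroke→I1  (I1 outputs flow p/I1)
bond 0 stroke→J2  (common-f at J2 fixed by 2)
bond 4 stroke→J2  (J2 flow already set via bond 2)
bond 3 stroke→J1  (1-jn J1 has f-setter on 0)

dp_I1/dt = E_Se1 + E_Se2 - 5*p_I1/3 - 2*q_C1/7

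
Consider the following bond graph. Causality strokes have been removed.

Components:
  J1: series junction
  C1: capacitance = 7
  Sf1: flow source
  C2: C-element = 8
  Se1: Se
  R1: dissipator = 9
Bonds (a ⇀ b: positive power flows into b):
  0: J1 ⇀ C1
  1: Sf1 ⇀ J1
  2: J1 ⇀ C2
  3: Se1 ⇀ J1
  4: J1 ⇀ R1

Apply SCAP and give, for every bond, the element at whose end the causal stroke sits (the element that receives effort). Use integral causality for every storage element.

b1 →Sf1  (Sf1 (Sf) sets flow on bond)
b3 →J1  (source Se1 imposes e)
b0 →J1  (J1 flow already set via bond 1)
b2 →J1  (J1 flow already set via bond 1)
b4 →J1  (common-f at J1 fixed by 1)

β0 stroke→J1
β1 stroke→Sf1
β2 stroke→J1
β3 stroke→J1
β4 stroke→J1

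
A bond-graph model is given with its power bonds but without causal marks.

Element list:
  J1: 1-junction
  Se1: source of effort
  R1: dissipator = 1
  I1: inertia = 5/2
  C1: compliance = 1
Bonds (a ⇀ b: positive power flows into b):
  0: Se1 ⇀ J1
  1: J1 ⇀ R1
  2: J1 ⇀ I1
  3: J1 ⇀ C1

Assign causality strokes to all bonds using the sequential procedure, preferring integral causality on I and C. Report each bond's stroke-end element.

β0 stroke→J1  (Se1 fixes effort; stroke away)
β2 stroke→I1  (I1 outputs flow p/I1)
β1 stroke→J1  (common-f at J1 fixed by 2)
β3 stroke→J1  (1-jn J1 has f-setter on 2)

bond 0 →J1
bond 1 →J1
bond 2 →I1
bond 3 →J1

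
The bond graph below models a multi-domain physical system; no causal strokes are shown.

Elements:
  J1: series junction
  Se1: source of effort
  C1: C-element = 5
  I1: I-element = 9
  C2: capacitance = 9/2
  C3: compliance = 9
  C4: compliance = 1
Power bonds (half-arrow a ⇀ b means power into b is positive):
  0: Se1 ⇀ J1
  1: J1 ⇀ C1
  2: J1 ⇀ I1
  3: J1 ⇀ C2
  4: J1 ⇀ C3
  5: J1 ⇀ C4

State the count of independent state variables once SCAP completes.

5  (C1, C2, C3, C4, I1 all integral)

#0 stroke at J1  (source Se1 imposes e)
#1 stroke at J1  (C1 outputs effort q/C1)
#2 stroke at I1  (I1 integral (f out))
#3 stroke at J1  (J1 flow already set via bond 2)
#4 stroke at J1  (1-jn J1 has f-setter on 2)
#5 stroke at J1  (J1: bond 2 brought flow, rest push out)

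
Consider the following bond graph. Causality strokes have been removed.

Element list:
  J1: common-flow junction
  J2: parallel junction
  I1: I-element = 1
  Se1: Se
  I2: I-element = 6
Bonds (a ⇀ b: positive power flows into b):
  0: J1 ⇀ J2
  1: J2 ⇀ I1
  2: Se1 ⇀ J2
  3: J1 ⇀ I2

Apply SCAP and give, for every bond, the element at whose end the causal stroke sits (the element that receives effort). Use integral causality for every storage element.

b0 stroke at J1
b1 stroke at I1
b2 stroke at J2
b3 stroke at I2

#2 |J2  (Se1 fixes effort; stroke away)
#0 |J1  (0-jn J2 has e-setter on 2)
#1 |I1  (0-jn J2 has e-setter on 2)
#3 |I2  (closing 1-jn rule on J1)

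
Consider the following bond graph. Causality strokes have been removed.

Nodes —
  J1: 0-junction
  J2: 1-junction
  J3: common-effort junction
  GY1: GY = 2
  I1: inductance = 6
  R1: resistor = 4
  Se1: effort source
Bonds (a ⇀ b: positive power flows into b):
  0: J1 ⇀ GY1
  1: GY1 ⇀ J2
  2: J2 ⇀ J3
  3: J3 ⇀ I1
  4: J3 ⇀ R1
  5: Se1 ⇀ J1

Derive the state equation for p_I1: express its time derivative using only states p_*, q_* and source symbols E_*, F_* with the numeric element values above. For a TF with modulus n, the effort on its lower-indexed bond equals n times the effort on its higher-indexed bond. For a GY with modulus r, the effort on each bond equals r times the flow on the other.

bond 5 stroke→J1  (Se1 (Se) sets effort on bond)
bond 0 stroke→GY1  (0-jn J1 has e-setter on 5)
bond 1 stroke→GY1  (GY GY1: same side as bond 0)
bond 2 stroke→J2  (J2 flow already set via bond 1)
bond 3 stroke→I1  (I1: I, integral causality)
bond 4 stroke→J3  (closing 0-jn rule on J3)

dp_I1/dt = 2*E_Se1 - 2*p_I1/3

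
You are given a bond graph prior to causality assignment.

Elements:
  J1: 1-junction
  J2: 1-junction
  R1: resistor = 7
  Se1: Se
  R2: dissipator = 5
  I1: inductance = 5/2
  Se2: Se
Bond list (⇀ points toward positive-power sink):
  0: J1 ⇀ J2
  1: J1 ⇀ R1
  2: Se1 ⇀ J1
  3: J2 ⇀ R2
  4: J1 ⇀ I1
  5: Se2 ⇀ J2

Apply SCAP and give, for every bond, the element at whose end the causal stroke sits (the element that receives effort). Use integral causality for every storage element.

β0 →J1
β1 →J1
β2 →J1
β3 →J2
β4 →I1
β5 →J2

b2 stroke at J1  (Se1 fixes effort; stroke away)
b5 stroke at J2  (Se2 (Se) sets effort on bond)
b4 stroke at I1  (I1: I, integral causality)
b0 stroke at J1  (J1: bond 4 brought flow, rest push out)
b1 stroke at J1  (J1: bond 4 brought flow, rest push out)
b3 stroke at J2  (common-f at J2 fixed by 0)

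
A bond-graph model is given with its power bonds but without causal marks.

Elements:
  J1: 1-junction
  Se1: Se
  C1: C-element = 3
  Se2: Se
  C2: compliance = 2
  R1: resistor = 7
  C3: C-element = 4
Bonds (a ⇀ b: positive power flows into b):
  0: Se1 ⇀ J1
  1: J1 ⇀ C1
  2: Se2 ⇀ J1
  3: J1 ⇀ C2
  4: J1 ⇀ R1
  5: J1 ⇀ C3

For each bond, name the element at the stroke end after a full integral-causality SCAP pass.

b0 stroke at J1
b1 stroke at J1
b2 stroke at J1
b3 stroke at J1
b4 stroke at R1
b5 stroke at J1

b0 →J1  (Se1 (Se) sets effort on bond)
b2 →J1  (source Se2 imposes e)
b1 →J1  (prefer integral on C1)
b3 →J1  (C2 outputs effort q/C2)
b5 →J1  (C3: C, integral causality)
b4 →R1  (only one flow-in slot at J1)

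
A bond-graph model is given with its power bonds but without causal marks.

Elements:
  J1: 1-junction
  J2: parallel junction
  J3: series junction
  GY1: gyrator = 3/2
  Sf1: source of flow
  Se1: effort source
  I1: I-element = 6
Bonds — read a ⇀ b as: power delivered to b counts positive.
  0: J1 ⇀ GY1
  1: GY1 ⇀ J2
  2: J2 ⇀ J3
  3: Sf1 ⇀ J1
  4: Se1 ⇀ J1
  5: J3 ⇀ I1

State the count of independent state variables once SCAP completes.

b3 stroke→Sf1  (Sf1: flow source, stroke at near end)
b4 stroke→J1  (Se1: effort source, stroke at far end)
b0 stroke→J1  (J1 flow already set via bond 3)
b1 stroke→J2  (GY1: gyrator matches bond 0)
b2 stroke→J3  (0-jn J2 has e-setter on 1)
b5 stroke→I1  (closing 1-jn rule on J3)

1  (I1 all integral)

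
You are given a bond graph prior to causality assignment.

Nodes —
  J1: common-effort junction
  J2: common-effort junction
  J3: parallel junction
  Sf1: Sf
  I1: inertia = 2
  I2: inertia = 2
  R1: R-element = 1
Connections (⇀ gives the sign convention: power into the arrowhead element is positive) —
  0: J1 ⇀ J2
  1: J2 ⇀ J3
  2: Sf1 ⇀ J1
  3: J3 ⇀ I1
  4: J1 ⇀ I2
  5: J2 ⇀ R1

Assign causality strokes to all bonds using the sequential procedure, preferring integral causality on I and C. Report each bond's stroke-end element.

#2 stroke at Sf1  (source Sf1 imposes f)
#3 stroke at I1  (I1 integral (f out))
#1 stroke at J3  (J3: last free bond brings effort in)
#4 stroke at I2  (I2 outputs flow p/I2)
#0 stroke at J1  (only one effort-in slot at J1)
#5 stroke at J2  (closing 0-jn rule on J2)

#0 stroke→J1
#1 stroke→J3
#2 stroke→Sf1
#3 stroke→I1
#4 stroke→I2
#5 stroke→J2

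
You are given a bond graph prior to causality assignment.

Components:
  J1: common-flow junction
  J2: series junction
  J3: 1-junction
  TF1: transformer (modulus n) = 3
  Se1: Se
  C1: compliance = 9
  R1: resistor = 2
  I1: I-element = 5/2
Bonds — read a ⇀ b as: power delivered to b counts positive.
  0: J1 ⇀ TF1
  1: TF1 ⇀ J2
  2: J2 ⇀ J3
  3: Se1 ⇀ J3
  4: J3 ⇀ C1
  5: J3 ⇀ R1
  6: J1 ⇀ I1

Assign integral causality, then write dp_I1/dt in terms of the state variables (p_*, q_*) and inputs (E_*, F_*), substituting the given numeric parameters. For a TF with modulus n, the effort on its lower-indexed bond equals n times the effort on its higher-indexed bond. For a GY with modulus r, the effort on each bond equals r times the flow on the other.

dp_I1/dt = 3*E_Se1 - 36*p_I1/5 - q_C1/3

bond 3 stroke at J3  (Se1 (Se) sets effort on bond)
bond 4 stroke at J3  (C1 integral (e out))
bond 6 stroke at I1  (I1 outputs flow p/I1)
bond 0 stroke at J1  (1-jn J1 has f-setter on 6)
bond 1 stroke at TF1  (TF TF1: opposite of bond 0)
bond 2 stroke at J2  (J2: bond 1 brought flow, rest push out)
bond 5 stroke at J3  (1-jn J3 has f-setter on 2)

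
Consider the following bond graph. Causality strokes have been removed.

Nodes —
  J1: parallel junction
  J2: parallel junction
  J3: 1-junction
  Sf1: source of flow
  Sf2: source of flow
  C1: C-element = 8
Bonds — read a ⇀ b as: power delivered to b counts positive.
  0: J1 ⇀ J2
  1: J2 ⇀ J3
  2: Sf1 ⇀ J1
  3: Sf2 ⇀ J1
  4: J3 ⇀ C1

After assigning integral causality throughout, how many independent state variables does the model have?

b2 stroke→Sf1  (Sf1: flow source, stroke at near end)
b3 stroke→Sf2  (Sf2: flow source, stroke at near end)
b0 stroke→J1  (J1: last free bond brings effort in)
b1 stroke→J2  (only one effort-in slot at J2)
b4 stroke→J3  (J3 flow already set via bond 1)

1  (C1 all integral)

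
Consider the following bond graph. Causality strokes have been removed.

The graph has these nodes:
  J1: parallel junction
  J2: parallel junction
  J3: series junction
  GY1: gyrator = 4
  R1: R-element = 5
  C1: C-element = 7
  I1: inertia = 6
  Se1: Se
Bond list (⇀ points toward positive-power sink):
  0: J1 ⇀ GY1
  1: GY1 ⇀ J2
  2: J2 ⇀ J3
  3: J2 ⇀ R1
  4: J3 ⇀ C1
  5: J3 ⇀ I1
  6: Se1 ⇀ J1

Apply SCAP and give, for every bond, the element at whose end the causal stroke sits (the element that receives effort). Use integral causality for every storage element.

β0 stroke→GY1
β1 stroke→GY1
β2 stroke→J3
β3 stroke→J2
β4 stroke→J3
β5 stroke→I1
β6 stroke→J1

bond 6 stroke→J1  (Se1: effort source, stroke at far end)
bond 0 stroke→GY1  (J1: bond 6 brought effort, rest push out)
bond 1 stroke→GY1  (GY1: gyrator matches bond 0)
bond 4 stroke→J3  (C1 integral (e out))
bond 5 stroke→I1  (I1 integral (f out))
bond 2 stroke→J3  (J3 flow already set via bond 5)
bond 3 stroke→J2  (J2 needs exactly one e-in)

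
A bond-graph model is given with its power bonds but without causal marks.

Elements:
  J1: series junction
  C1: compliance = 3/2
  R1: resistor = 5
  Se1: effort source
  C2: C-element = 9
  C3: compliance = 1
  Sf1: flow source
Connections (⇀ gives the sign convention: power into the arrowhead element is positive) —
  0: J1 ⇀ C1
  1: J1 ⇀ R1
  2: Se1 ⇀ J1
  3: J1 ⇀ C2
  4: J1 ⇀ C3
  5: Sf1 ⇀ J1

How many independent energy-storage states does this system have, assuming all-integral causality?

#2 →J1  (source Se1 imposes e)
#5 →Sf1  (Sf1 (Sf) sets flow on bond)
#0 →J1  (J1: bond 5 brought flow, rest push out)
#1 →J1  (J1: bond 5 brought flow, rest push out)
#3 →J1  (J1: bond 5 brought flow, rest push out)
#4 →J1  (J1: bond 5 brought flow, rest push out)

3  (C1, C2, C3 all integral)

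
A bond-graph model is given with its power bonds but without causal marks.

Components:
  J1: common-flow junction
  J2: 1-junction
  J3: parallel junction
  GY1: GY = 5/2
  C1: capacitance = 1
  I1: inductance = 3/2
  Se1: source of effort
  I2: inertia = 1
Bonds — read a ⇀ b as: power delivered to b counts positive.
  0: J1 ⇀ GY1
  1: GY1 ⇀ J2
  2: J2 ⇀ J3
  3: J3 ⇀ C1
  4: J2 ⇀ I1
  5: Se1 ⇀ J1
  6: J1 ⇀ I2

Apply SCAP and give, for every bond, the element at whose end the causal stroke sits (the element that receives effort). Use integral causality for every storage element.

#0 stroke→J1
#1 stroke→J2
#2 stroke→J2
#3 stroke→J3
#4 stroke→I1
#5 stroke→J1
#6 stroke→I2

b5 →J1  (source Se1 imposes e)
b3 →J3  (prefer integral on C1)
b2 →J2  (J3 effort already set via bond 3)
b4 →I1  (I1 outputs flow p/I1)
b1 →J2  (common-f at J2 fixed by 4)
b0 →J1  (GY GY1: same side as bond 1)
b6 →I2  (closing 1-jn rule on J1)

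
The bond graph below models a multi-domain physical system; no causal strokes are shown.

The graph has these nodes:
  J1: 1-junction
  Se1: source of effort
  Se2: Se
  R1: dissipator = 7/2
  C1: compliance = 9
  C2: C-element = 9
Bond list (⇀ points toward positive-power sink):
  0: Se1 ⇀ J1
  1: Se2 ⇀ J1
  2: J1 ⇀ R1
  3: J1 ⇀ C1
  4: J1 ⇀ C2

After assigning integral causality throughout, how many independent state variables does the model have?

2  (C1, C2 all integral)

b0 stroke at J1  (Se1 (Se) sets effort on bond)
b1 stroke at J1  (Se2: effort source, stroke at far end)
b3 stroke at J1  (C1 outputs effort q/C1)
b4 stroke at J1  (C2 integral (e out))
b2 stroke at R1  (J1 needs exactly one f-in)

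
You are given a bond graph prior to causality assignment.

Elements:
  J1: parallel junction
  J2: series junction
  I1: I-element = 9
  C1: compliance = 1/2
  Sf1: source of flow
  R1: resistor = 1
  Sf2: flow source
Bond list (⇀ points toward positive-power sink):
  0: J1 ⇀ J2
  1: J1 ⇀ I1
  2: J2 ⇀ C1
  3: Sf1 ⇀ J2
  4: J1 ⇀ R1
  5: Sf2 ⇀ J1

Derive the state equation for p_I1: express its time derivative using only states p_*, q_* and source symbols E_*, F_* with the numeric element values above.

dp_I1/dt = -F_Sf1 + F_Sf2 - p_I1/9

β3 stroke at Sf1  (Sf1 fixes flow; stroke at Sf1)
β5 stroke at Sf2  (Sf2 (Sf) sets flow on bond)
β0 stroke at J2  (J2: bond 3 brought flow, rest push out)
β2 stroke at J2  (J2 flow already set via bond 3)
β1 stroke at I1  (I1: I, integral causality)
β4 stroke at J1  (J1: last free bond brings effort in)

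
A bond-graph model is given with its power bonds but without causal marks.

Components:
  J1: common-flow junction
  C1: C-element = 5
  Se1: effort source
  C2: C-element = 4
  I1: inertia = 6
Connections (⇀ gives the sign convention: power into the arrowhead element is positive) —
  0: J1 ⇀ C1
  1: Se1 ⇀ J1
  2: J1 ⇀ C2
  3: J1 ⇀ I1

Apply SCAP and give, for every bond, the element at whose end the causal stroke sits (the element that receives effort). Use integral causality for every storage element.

β0 |J1
β1 |J1
β2 |J1
β3 |I1

#1 |J1  (Se1 (Se) sets effort on bond)
#0 |J1  (C1 outputs effort q/C1)
#2 |J1  (C2 outputs effort q/C2)
#3 |I1  (closing 1-jn rule on J1)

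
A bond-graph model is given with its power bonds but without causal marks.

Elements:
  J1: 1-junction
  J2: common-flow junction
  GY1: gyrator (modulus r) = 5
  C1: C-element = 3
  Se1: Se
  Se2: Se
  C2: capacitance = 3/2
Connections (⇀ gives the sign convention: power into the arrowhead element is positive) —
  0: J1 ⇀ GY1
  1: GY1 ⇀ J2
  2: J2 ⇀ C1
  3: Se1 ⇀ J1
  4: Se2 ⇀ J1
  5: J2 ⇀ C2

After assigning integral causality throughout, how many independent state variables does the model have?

2  (C1, C2 all integral)

b3 →J1  (Se1 (Se) sets effort on bond)
b4 →J1  (Se2: effort source, stroke at far end)
b0 →GY1  (J1 needs exactly one f-in)
b1 →GY1  (GY1 both-in/both-out from 0)
b2 →J2  (common-f at J2 fixed by 1)
b5 →J2  (1-jn J2 has f-setter on 1)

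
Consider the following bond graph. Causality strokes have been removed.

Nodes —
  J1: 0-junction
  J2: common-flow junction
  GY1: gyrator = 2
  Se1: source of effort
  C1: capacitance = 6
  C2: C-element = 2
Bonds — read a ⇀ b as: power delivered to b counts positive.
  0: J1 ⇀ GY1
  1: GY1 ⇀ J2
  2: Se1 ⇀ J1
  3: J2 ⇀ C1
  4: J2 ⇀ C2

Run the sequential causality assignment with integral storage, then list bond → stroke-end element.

β2 stroke→J1  (Se1: effort source, stroke at far end)
β0 stroke→GY1  (J1 effort already set via bond 2)
β1 stroke→GY1  (GY1: gyrator matches bond 0)
β3 stroke→J2  (J2: bond 1 brought flow, rest push out)
β4 stroke→J2  (J2 flow already set via bond 1)

b0 →GY1
b1 →GY1
b2 →J1
b3 →J2
b4 →J2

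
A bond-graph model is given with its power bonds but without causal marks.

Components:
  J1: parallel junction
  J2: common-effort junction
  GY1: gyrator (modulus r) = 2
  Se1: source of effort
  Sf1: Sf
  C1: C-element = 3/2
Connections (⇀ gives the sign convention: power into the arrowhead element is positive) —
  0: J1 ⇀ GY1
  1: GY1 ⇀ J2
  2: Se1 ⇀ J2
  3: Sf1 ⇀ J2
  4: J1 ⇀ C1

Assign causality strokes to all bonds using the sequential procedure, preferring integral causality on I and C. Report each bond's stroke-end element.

β2 →J2  (Se1 fixes effort; stroke away)
β3 →Sf1  (Sf1 fixes flow; stroke at Sf1)
β1 →GY1  (J2: bond 2 brought effort, rest push out)
β0 →GY1  (GY1: gyrator matches bond 1)
β4 →J1  (J1: last free bond brings effort in)

bond 0 →GY1
bond 1 →GY1
bond 2 →J2
bond 3 →Sf1
bond 4 →J1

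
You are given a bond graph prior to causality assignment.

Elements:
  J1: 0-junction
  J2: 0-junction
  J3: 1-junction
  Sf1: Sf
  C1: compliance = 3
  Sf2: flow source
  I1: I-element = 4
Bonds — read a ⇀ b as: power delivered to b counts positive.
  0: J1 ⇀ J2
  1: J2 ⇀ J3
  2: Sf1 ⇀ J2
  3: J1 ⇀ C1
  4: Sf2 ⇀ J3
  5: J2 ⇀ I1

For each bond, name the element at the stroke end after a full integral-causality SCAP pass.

bond 2 →Sf1  (source Sf1 imposes f)
bond 4 →Sf2  (Sf2 (Sf) sets flow on bond)
bond 1 →J3  (J3: bond 4 brought flow, rest push out)
bond 3 →J1  (C1 integral (e out))
bond 0 →J2  (J1 effort already set via bond 3)
bond 5 →I1  (J2: bond 0 brought effort, rest push out)

b0 |J2
b1 |J3
b2 |Sf1
b3 |J1
b4 |Sf2
b5 |I1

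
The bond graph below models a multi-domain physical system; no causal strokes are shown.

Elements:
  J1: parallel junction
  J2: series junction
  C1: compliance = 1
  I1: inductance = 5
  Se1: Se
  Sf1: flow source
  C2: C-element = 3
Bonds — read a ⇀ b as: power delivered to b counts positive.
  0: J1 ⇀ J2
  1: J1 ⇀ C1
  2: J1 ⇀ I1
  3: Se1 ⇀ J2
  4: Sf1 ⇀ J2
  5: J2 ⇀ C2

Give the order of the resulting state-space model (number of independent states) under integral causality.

3  (C1, C2, I1 all integral)

#3 stroke at J2  (Se1 (Se) sets effort on bond)
#4 stroke at Sf1  (Sf1 (Sf) sets flow on bond)
#0 stroke at J2  (J2: bond 4 brought flow, rest push out)
#5 stroke at J2  (J2 flow already set via bond 4)
#1 stroke at J1  (prefer integral on C1)
#2 stroke at I1  (J1 effort already set via bond 1)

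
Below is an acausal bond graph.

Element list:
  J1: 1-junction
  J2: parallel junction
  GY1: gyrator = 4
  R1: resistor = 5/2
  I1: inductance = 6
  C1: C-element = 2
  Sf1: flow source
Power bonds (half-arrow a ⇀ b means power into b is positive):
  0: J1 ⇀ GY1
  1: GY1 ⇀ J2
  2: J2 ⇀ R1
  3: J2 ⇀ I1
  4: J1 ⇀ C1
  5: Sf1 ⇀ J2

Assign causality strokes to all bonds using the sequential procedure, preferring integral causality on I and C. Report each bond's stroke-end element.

b0 |GY1
b1 |GY1
b2 |J2
b3 |I1
b4 |J1
b5 |Sf1

bond 5 |Sf1  (source Sf1 imposes f)
bond 3 |I1  (I1 integral (f out))
bond 4 |J1  (prefer integral on C1)
bond 0 |GY1  (J1: last free bond brings flow in)
bond 1 |GY1  (GY GY1: same side as bond 0)
bond 2 |J2  (J2 needs exactly one e-in)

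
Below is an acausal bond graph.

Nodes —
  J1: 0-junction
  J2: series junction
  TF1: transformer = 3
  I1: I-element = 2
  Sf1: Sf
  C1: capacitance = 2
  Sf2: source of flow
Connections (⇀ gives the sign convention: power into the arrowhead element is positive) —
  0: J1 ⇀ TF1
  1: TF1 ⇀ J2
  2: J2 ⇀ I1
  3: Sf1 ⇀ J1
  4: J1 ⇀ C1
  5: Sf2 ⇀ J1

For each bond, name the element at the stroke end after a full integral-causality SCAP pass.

bond 0 |TF1
bond 1 |J2
bond 2 |I1
bond 3 |Sf1
bond 4 |J1
bond 5 |Sf2

#3 |Sf1  (source Sf1 imposes f)
#5 |Sf2  (Sf2: flow source, stroke at near end)
#2 |I1  (I1 outputs flow p/I1)
#1 |J2  (J2: bond 2 brought flow, rest push out)
#0 |TF1  (TF1 one-in-one-out from 1)
#4 |J1  (J1 needs exactly one e-in)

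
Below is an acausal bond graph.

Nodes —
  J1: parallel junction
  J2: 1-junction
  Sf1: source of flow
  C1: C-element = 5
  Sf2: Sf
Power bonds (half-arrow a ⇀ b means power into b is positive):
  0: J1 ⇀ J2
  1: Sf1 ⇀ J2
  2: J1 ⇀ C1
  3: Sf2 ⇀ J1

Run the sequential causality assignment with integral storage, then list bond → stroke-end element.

β0 stroke→J2
β1 stroke→Sf1
β2 stroke→J1
β3 stroke→Sf2

bond 1 →Sf1  (source Sf1 imposes f)
bond 3 →Sf2  (Sf2: flow source, stroke at near end)
bond 0 →J2  (J2 flow already set via bond 1)
bond 2 →J1  (only one effort-in slot at J1)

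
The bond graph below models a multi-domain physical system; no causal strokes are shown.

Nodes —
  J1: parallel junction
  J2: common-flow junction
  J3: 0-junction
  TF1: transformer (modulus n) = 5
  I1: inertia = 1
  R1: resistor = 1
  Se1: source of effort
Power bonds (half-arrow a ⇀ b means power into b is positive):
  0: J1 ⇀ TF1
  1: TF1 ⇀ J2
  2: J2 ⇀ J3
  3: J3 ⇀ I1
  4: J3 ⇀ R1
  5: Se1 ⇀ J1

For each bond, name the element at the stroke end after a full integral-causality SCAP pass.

β5 stroke→J1  (Se1 (Se) sets effort on bond)
β0 stroke→TF1  (common-e at J1 fixed by 5)
β1 stroke→J2  (TF1 one-in-one-out from 0)
β2 stroke→J3  (only one flow-in slot at J2)
β3 stroke→I1  (0-jn J3 has e-setter on 2)
β4 stroke→R1  (J3 effort already set via bond 2)

b0 |TF1
b1 |J2
b2 |J3
b3 |I1
b4 |R1
b5 |J1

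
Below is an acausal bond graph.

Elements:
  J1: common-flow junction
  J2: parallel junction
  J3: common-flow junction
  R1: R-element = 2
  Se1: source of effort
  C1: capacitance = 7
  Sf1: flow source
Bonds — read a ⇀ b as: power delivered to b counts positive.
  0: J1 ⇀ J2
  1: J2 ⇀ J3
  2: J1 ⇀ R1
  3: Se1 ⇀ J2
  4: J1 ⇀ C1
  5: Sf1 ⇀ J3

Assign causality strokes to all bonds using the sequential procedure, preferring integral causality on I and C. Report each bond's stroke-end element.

β3 →J2  (Se1 (Se) sets effort on bond)
β5 →Sf1  (Sf1: flow source, stroke at near end)
β0 →J1  (J2 effort already set via bond 3)
β1 →J3  (0-jn J2 has e-setter on 3)
β4 →J1  (C1: C, integral causality)
β2 →R1  (only one flow-in slot at J1)

b0 stroke→J1
b1 stroke→J3
b2 stroke→R1
b3 stroke→J2
b4 stroke→J1
b5 stroke→Sf1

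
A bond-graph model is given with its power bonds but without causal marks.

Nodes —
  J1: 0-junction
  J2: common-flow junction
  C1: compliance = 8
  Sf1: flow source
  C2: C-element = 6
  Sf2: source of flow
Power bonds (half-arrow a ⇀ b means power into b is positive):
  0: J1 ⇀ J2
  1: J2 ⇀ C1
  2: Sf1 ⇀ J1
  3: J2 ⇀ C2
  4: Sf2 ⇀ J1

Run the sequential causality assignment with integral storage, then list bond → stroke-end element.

#0 |J1
#1 |J2
#2 |Sf1
#3 |J2
#4 |Sf2

b2 stroke→Sf1  (Sf1 (Sf) sets flow on bond)
b4 stroke→Sf2  (Sf2 fixes flow; stroke at Sf2)
b0 stroke→J1  (J1 needs exactly one e-in)
b1 stroke→J2  (1-jn J2 has f-setter on 0)
b3 stroke→J2  (common-f at J2 fixed by 0)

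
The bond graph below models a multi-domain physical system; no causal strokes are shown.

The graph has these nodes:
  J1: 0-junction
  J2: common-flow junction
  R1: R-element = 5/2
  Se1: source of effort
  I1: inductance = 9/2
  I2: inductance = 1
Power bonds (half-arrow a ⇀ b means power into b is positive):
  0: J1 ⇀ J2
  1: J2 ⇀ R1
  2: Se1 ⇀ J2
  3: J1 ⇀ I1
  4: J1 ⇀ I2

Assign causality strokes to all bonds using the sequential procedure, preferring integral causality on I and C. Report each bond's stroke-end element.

β0 →J1
β1 →J2
β2 →J2
β3 →I1
β4 →I2

β2 →J2  (source Se1 imposes e)
β3 →I1  (prefer integral on I1)
β4 →I2  (I2: I, integral causality)
β0 →J1  (J1 needs exactly one e-in)
β1 →J2  (J2 flow already set via bond 0)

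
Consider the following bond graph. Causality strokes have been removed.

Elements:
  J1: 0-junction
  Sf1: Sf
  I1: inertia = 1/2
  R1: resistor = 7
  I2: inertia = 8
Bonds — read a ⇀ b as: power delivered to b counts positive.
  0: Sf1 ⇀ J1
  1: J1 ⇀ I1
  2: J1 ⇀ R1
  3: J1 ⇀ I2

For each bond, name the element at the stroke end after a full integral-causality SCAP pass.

b0 stroke→Sf1  (Sf1: flow source, stroke at near end)
b1 stroke→I1  (I1 integral (f out))
b3 stroke→I2  (I2: I, integral causality)
b2 stroke→J1  (J1 needs exactly one e-in)

β0 |Sf1
β1 |I1
β2 |J1
β3 |I2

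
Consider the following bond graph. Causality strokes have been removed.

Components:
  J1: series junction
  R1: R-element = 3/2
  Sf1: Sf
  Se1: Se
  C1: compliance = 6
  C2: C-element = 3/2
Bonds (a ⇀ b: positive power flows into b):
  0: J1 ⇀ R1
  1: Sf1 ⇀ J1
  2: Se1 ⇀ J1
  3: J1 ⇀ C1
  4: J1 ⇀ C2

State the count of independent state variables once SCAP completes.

bond 1 |Sf1  (Sf1: flow source, stroke at near end)
bond 2 |J1  (Se1 (Se) sets effort on bond)
bond 0 |J1  (J1: bond 1 brought flow, rest push out)
bond 3 |J1  (J1: bond 1 brought flow, rest push out)
bond 4 |J1  (J1: bond 1 brought flow, rest push out)

2  (C1, C2 all integral)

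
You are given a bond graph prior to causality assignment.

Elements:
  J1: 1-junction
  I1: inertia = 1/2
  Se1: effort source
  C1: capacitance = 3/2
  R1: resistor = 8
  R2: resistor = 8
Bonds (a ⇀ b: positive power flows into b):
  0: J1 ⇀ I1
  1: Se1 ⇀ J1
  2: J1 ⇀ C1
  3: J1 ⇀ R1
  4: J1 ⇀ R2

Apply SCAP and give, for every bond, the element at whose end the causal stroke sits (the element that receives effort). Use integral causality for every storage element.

β1 →J1  (Se1 fixes effort; stroke away)
β0 →I1  (prefer integral on I1)
β2 →J1  (J1: bond 0 brought flow, rest push out)
β3 →J1  (common-f at J1 fixed by 0)
β4 →J1  (1-jn J1 has f-setter on 0)

β0 →I1
β1 →J1
β2 →J1
β3 →J1
β4 →J1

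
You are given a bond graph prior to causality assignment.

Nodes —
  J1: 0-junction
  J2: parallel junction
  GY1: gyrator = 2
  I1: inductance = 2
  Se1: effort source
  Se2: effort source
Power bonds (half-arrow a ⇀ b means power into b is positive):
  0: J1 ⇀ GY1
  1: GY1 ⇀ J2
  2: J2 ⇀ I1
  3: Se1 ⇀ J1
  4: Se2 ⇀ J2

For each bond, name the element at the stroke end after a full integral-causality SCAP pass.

β0 stroke→GY1
β1 stroke→GY1
β2 stroke→I1
β3 stroke→J1
β4 stroke→J2

β3 →J1  (Se1: effort source, stroke at far end)
β4 →J2  (source Se2 imposes e)
β0 →GY1  (J1: bond 3 brought effort, rest push out)
β1 →GY1  (J2: bond 4 brought effort, rest push out)
β2 →I1  (J2 effort already set via bond 4)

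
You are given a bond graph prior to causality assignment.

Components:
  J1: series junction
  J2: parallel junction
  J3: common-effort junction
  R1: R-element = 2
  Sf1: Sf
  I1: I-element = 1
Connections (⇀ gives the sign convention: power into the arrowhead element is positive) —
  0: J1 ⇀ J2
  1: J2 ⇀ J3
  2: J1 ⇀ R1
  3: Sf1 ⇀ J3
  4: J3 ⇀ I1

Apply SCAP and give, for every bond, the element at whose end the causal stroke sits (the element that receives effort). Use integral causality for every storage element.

β3 |Sf1  (Sf1 (Sf) sets flow on bond)
β4 |I1  (I1 integral (f out))
β1 |J3  (closing 0-jn rule on J3)
β0 |J2  (J2 needs exactly one e-in)
β2 |J1  (J1 flow already set via bond 0)

#0 stroke→J2
#1 stroke→J3
#2 stroke→J1
#3 stroke→Sf1
#4 stroke→I1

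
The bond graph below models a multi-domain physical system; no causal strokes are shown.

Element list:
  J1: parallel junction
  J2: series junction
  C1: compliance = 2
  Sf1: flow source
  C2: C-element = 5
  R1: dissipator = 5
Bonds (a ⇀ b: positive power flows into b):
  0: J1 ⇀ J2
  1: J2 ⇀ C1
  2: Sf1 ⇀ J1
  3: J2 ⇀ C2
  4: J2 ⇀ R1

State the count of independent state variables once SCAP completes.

2  (C1, C2 all integral)

β2 stroke→Sf1  (source Sf1 imposes f)
β0 stroke→J1  (J1: last free bond brings effort in)
β1 stroke→J2  (1-jn J2 has f-setter on 0)
β3 stroke→J2  (common-f at J2 fixed by 0)
β4 stroke→J2  (1-jn J2 has f-setter on 0)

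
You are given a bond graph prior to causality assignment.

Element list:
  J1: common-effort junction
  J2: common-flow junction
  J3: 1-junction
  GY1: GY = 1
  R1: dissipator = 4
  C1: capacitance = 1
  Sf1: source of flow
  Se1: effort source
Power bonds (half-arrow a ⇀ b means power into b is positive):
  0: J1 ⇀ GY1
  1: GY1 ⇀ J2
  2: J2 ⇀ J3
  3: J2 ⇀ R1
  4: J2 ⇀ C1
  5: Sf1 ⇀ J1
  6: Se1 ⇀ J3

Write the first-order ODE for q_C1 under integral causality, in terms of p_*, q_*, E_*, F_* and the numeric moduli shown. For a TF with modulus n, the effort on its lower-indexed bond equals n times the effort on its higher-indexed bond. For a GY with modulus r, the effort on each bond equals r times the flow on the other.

β5 stroke→Sf1  (Sf1: flow source, stroke at near end)
β6 stroke→J3  (Se1 fixes effort; stroke away)
β0 stroke→J1  (J1: last free bond brings effort in)
β2 stroke→J2  (only one flow-in slot at J3)
β1 stroke→J2  (GY GY1: same side as bond 0)
β4 stroke→J2  (prefer integral on C1)
β3 stroke→R1  (J2 needs exactly one f-in)

dq_C1/dt = E_Se1/4 + F_Sf1/4 - q_C1/4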